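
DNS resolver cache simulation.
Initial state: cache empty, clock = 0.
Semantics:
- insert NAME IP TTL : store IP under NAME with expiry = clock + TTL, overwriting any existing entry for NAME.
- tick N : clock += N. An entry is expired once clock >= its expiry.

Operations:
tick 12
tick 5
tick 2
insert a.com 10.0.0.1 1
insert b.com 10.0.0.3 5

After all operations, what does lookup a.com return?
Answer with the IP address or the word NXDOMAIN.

Op 1: tick 12 -> clock=12.
Op 2: tick 5 -> clock=17.
Op 3: tick 2 -> clock=19.
Op 4: insert a.com -> 10.0.0.1 (expiry=19+1=20). clock=19
Op 5: insert b.com -> 10.0.0.3 (expiry=19+5=24). clock=19
lookup a.com: present, ip=10.0.0.1 expiry=20 > clock=19

Answer: 10.0.0.1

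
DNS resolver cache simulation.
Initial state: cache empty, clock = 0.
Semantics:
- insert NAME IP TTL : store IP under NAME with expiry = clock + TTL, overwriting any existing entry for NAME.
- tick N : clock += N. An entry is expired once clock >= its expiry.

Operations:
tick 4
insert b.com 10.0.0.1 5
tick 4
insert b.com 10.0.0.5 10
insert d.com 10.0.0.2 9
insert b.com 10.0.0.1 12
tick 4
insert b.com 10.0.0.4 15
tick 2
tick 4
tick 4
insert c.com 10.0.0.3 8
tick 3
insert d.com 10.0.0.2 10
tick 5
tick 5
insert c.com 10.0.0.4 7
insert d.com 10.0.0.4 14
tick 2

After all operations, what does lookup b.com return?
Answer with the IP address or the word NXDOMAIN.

Answer: NXDOMAIN

Derivation:
Op 1: tick 4 -> clock=4.
Op 2: insert b.com -> 10.0.0.1 (expiry=4+5=9). clock=4
Op 3: tick 4 -> clock=8.
Op 4: insert b.com -> 10.0.0.5 (expiry=8+10=18). clock=8
Op 5: insert d.com -> 10.0.0.2 (expiry=8+9=17). clock=8
Op 6: insert b.com -> 10.0.0.1 (expiry=8+12=20). clock=8
Op 7: tick 4 -> clock=12.
Op 8: insert b.com -> 10.0.0.4 (expiry=12+15=27). clock=12
Op 9: tick 2 -> clock=14.
Op 10: tick 4 -> clock=18. purged={d.com}
Op 11: tick 4 -> clock=22.
Op 12: insert c.com -> 10.0.0.3 (expiry=22+8=30). clock=22
Op 13: tick 3 -> clock=25.
Op 14: insert d.com -> 10.0.0.2 (expiry=25+10=35). clock=25
Op 15: tick 5 -> clock=30. purged={b.com,c.com}
Op 16: tick 5 -> clock=35. purged={d.com}
Op 17: insert c.com -> 10.0.0.4 (expiry=35+7=42). clock=35
Op 18: insert d.com -> 10.0.0.4 (expiry=35+14=49). clock=35
Op 19: tick 2 -> clock=37.
lookup b.com: not in cache (expired or never inserted)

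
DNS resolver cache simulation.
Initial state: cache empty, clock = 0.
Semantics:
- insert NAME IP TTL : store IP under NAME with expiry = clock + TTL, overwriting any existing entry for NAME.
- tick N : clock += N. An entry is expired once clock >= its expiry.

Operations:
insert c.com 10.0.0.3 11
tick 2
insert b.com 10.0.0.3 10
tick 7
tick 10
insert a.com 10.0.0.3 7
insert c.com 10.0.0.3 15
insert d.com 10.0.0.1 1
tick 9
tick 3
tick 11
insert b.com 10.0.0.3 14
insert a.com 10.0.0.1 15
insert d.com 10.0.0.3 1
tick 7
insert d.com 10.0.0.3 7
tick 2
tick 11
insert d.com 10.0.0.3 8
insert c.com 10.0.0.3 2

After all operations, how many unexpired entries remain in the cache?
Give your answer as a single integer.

Op 1: insert c.com -> 10.0.0.3 (expiry=0+11=11). clock=0
Op 2: tick 2 -> clock=2.
Op 3: insert b.com -> 10.0.0.3 (expiry=2+10=12). clock=2
Op 4: tick 7 -> clock=9.
Op 5: tick 10 -> clock=19. purged={b.com,c.com}
Op 6: insert a.com -> 10.0.0.3 (expiry=19+7=26). clock=19
Op 7: insert c.com -> 10.0.0.3 (expiry=19+15=34). clock=19
Op 8: insert d.com -> 10.0.0.1 (expiry=19+1=20). clock=19
Op 9: tick 9 -> clock=28. purged={a.com,d.com}
Op 10: tick 3 -> clock=31.
Op 11: tick 11 -> clock=42. purged={c.com}
Op 12: insert b.com -> 10.0.0.3 (expiry=42+14=56). clock=42
Op 13: insert a.com -> 10.0.0.1 (expiry=42+15=57). clock=42
Op 14: insert d.com -> 10.0.0.3 (expiry=42+1=43). clock=42
Op 15: tick 7 -> clock=49. purged={d.com}
Op 16: insert d.com -> 10.0.0.3 (expiry=49+7=56). clock=49
Op 17: tick 2 -> clock=51.
Op 18: tick 11 -> clock=62. purged={a.com,b.com,d.com}
Op 19: insert d.com -> 10.0.0.3 (expiry=62+8=70). clock=62
Op 20: insert c.com -> 10.0.0.3 (expiry=62+2=64). clock=62
Final cache (unexpired): {c.com,d.com} -> size=2

Answer: 2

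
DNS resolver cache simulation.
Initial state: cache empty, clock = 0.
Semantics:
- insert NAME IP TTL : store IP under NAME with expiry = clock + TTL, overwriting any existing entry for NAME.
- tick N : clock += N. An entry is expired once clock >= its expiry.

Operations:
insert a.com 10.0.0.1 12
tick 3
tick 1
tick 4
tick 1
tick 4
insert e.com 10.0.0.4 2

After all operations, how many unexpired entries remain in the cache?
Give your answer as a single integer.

Op 1: insert a.com -> 10.0.0.1 (expiry=0+12=12). clock=0
Op 2: tick 3 -> clock=3.
Op 3: tick 1 -> clock=4.
Op 4: tick 4 -> clock=8.
Op 5: tick 1 -> clock=9.
Op 6: tick 4 -> clock=13. purged={a.com}
Op 7: insert e.com -> 10.0.0.4 (expiry=13+2=15). clock=13
Final cache (unexpired): {e.com} -> size=1

Answer: 1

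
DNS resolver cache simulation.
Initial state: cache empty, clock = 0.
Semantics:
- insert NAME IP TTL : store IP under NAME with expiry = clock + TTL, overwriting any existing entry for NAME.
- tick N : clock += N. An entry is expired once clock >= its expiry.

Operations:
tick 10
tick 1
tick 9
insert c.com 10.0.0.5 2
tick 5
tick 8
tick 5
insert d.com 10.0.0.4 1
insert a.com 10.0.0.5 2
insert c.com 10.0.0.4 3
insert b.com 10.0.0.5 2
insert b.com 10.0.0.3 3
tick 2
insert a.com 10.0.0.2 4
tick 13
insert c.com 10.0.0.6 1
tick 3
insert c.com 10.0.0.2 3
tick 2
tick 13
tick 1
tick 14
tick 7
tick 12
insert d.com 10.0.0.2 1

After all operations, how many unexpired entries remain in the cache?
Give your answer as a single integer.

Answer: 1

Derivation:
Op 1: tick 10 -> clock=10.
Op 2: tick 1 -> clock=11.
Op 3: tick 9 -> clock=20.
Op 4: insert c.com -> 10.0.0.5 (expiry=20+2=22). clock=20
Op 5: tick 5 -> clock=25. purged={c.com}
Op 6: tick 8 -> clock=33.
Op 7: tick 5 -> clock=38.
Op 8: insert d.com -> 10.0.0.4 (expiry=38+1=39). clock=38
Op 9: insert a.com -> 10.0.0.5 (expiry=38+2=40). clock=38
Op 10: insert c.com -> 10.0.0.4 (expiry=38+3=41). clock=38
Op 11: insert b.com -> 10.0.0.5 (expiry=38+2=40). clock=38
Op 12: insert b.com -> 10.0.0.3 (expiry=38+3=41). clock=38
Op 13: tick 2 -> clock=40. purged={a.com,d.com}
Op 14: insert a.com -> 10.0.0.2 (expiry=40+4=44). clock=40
Op 15: tick 13 -> clock=53. purged={a.com,b.com,c.com}
Op 16: insert c.com -> 10.0.0.6 (expiry=53+1=54). clock=53
Op 17: tick 3 -> clock=56. purged={c.com}
Op 18: insert c.com -> 10.0.0.2 (expiry=56+3=59). clock=56
Op 19: tick 2 -> clock=58.
Op 20: tick 13 -> clock=71. purged={c.com}
Op 21: tick 1 -> clock=72.
Op 22: tick 14 -> clock=86.
Op 23: tick 7 -> clock=93.
Op 24: tick 12 -> clock=105.
Op 25: insert d.com -> 10.0.0.2 (expiry=105+1=106). clock=105
Final cache (unexpired): {d.com} -> size=1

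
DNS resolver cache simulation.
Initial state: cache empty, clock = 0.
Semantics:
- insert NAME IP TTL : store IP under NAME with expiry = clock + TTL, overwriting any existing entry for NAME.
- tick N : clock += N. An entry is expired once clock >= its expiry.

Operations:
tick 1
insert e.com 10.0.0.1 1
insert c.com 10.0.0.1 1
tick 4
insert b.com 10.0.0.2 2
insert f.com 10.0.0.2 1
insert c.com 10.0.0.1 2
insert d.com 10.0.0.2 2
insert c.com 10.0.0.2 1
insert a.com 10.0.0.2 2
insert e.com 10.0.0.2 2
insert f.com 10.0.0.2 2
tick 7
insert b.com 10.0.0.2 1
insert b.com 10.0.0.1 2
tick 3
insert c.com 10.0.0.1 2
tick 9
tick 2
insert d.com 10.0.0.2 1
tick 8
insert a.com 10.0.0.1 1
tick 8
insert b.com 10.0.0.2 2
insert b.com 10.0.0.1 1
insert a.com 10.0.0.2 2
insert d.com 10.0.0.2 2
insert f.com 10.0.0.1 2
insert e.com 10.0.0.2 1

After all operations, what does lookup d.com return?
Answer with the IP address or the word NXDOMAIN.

Answer: 10.0.0.2

Derivation:
Op 1: tick 1 -> clock=1.
Op 2: insert e.com -> 10.0.0.1 (expiry=1+1=2). clock=1
Op 3: insert c.com -> 10.0.0.1 (expiry=1+1=2). clock=1
Op 4: tick 4 -> clock=5. purged={c.com,e.com}
Op 5: insert b.com -> 10.0.0.2 (expiry=5+2=7). clock=5
Op 6: insert f.com -> 10.0.0.2 (expiry=5+1=6). clock=5
Op 7: insert c.com -> 10.0.0.1 (expiry=5+2=7). clock=5
Op 8: insert d.com -> 10.0.0.2 (expiry=5+2=7). clock=5
Op 9: insert c.com -> 10.0.0.2 (expiry=5+1=6). clock=5
Op 10: insert a.com -> 10.0.0.2 (expiry=5+2=7). clock=5
Op 11: insert e.com -> 10.0.0.2 (expiry=5+2=7). clock=5
Op 12: insert f.com -> 10.0.0.2 (expiry=5+2=7). clock=5
Op 13: tick 7 -> clock=12. purged={a.com,b.com,c.com,d.com,e.com,f.com}
Op 14: insert b.com -> 10.0.0.2 (expiry=12+1=13). clock=12
Op 15: insert b.com -> 10.0.0.1 (expiry=12+2=14). clock=12
Op 16: tick 3 -> clock=15. purged={b.com}
Op 17: insert c.com -> 10.0.0.1 (expiry=15+2=17). clock=15
Op 18: tick 9 -> clock=24. purged={c.com}
Op 19: tick 2 -> clock=26.
Op 20: insert d.com -> 10.0.0.2 (expiry=26+1=27). clock=26
Op 21: tick 8 -> clock=34. purged={d.com}
Op 22: insert a.com -> 10.0.0.1 (expiry=34+1=35). clock=34
Op 23: tick 8 -> clock=42. purged={a.com}
Op 24: insert b.com -> 10.0.0.2 (expiry=42+2=44). clock=42
Op 25: insert b.com -> 10.0.0.1 (expiry=42+1=43). clock=42
Op 26: insert a.com -> 10.0.0.2 (expiry=42+2=44). clock=42
Op 27: insert d.com -> 10.0.0.2 (expiry=42+2=44). clock=42
Op 28: insert f.com -> 10.0.0.1 (expiry=42+2=44). clock=42
Op 29: insert e.com -> 10.0.0.2 (expiry=42+1=43). clock=42
lookup d.com: present, ip=10.0.0.2 expiry=44 > clock=42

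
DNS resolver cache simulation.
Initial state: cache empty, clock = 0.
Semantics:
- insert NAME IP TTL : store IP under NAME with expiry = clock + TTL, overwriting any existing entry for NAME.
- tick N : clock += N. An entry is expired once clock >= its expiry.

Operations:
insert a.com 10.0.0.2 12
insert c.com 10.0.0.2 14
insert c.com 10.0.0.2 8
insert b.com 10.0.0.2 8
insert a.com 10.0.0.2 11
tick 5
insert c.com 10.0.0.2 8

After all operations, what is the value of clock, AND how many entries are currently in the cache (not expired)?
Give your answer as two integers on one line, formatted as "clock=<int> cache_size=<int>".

Answer: clock=5 cache_size=3

Derivation:
Op 1: insert a.com -> 10.0.0.2 (expiry=0+12=12). clock=0
Op 2: insert c.com -> 10.0.0.2 (expiry=0+14=14). clock=0
Op 3: insert c.com -> 10.0.0.2 (expiry=0+8=8). clock=0
Op 4: insert b.com -> 10.0.0.2 (expiry=0+8=8). clock=0
Op 5: insert a.com -> 10.0.0.2 (expiry=0+11=11). clock=0
Op 6: tick 5 -> clock=5.
Op 7: insert c.com -> 10.0.0.2 (expiry=5+8=13). clock=5
Final clock = 5
Final cache (unexpired): {a.com,b.com,c.com} -> size=3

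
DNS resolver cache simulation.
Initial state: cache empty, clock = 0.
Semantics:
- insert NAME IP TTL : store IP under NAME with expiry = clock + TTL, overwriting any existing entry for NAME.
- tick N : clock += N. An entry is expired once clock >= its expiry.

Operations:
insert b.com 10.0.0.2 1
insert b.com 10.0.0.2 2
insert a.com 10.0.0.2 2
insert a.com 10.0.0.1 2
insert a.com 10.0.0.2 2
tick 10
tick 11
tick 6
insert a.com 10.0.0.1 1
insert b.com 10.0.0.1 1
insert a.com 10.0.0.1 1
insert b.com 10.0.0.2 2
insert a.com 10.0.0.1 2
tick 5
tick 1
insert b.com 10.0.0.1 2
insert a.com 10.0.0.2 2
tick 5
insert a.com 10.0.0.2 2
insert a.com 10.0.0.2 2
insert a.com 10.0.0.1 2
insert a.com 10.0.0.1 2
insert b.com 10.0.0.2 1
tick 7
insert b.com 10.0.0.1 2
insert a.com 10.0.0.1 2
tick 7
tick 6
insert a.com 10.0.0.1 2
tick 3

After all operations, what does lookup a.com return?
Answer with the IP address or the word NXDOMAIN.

Op 1: insert b.com -> 10.0.0.2 (expiry=0+1=1). clock=0
Op 2: insert b.com -> 10.0.0.2 (expiry=0+2=2). clock=0
Op 3: insert a.com -> 10.0.0.2 (expiry=0+2=2). clock=0
Op 4: insert a.com -> 10.0.0.1 (expiry=0+2=2). clock=0
Op 5: insert a.com -> 10.0.0.2 (expiry=0+2=2). clock=0
Op 6: tick 10 -> clock=10. purged={a.com,b.com}
Op 7: tick 11 -> clock=21.
Op 8: tick 6 -> clock=27.
Op 9: insert a.com -> 10.0.0.1 (expiry=27+1=28). clock=27
Op 10: insert b.com -> 10.0.0.1 (expiry=27+1=28). clock=27
Op 11: insert a.com -> 10.0.0.1 (expiry=27+1=28). clock=27
Op 12: insert b.com -> 10.0.0.2 (expiry=27+2=29). clock=27
Op 13: insert a.com -> 10.0.0.1 (expiry=27+2=29). clock=27
Op 14: tick 5 -> clock=32. purged={a.com,b.com}
Op 15: tick 1 -> clock=33.
Op 16: insert b.com -> 10.0.0.1 (expiry=33+2=35). clock=33
Op 17: insert a.com -> 10.0.0.2 (expiry=33+2=35). clock=33
Op 18: tick 5 -> clock=38. purged={a.com,b.com}
Op 19: insert a.com -> 10.0.0.2 (expiry=38+2=40). clock=38
Op 20: insert a.com -> 10.0.0.2 (expiry=38+2=40). clock=38
Op 21: insert a.com -> 10.0.0.1 (expiry=38+2=40). clock=38
Op 22: insert a.com -> 10.0.0.1 (expiry=38+2=40). clock=38
Op 23: insert b.com -> 10.0.0.2 (expiry=38+1=39). clock=38
Op 24: tick 7 -> clock=45. purged={a.com,b.com}
Op 25: insert b.com -> 10.0.0.1 (expiry=45+2=47). clock=45
Op 26: insert a.com -> 10.0.0.1 (expiry=45+2=47). clock=45
Op 27: tick 7 -> clock=52. purged={a.com,b.com}
Op 28: tick 6 -> clock=58.
Op 29: insert a.com -> 10.0.0.1 (expiry=58+2=60). clock=58
Op 30: tick 3 -> clock=61. purged={a.com}
lookup a.com: not in cache (expired or never inserted)

Answer: NXDOMAIN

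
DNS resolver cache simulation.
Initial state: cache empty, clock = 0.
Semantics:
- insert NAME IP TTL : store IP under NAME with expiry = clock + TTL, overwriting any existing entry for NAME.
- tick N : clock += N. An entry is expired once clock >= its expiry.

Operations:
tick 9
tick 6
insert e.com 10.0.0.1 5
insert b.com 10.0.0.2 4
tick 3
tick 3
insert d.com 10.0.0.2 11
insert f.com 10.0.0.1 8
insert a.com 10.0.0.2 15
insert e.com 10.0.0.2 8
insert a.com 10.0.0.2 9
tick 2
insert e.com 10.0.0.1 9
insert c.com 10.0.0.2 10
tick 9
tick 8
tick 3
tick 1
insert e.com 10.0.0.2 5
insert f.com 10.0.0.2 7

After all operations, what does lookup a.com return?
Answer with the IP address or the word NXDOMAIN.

Answer: NXDOMAIN

Derivation:
Op 1: tick 9 -> clock=9.
Op 2: tick 6 -> clock=15.
Op 3: insert e.com -> 10.0.0.1 (expiry=15+5=20). clock=15
Op 4: insert b.com -> 10.0.0.2 (expiry=15+4=19). clock=15
Op 5: tick 3 -> clock=18.
Op 6: tick 3 -> clock=21. purged={b.com,e.com}
Op 7: insert d.com -> 10.0.0.2 (expiry=21+11=32). clock=21
Op 8: insert f.com -> 10.0.0.1 (expiry=21+8=29). clock=21
Op 9: insert a.com -> 10.0.0.2 (expiry=21+15=36). clock=21
Op 10: insert e.com -> 10.0.0.2 (expiry=21+8=29). clock=21
Op 11: insert a.com -> 10.0.0.2 (expiry=21+9=30). clock=21
Op 12: tick 2 -> clock=23.
Op 13: insert e.com -> 10.0.0.1 (expiry=23+9=32). clock=23
Op 14: insert c.com -> 10.0.0.2 (expiry=23+10=33). clock=23
Op 15: tick 9 -> clock=32. purged={a.com,d.com,e.com,f.com}
Op 16: tick 8 -> clock=40. purged={c.com}
Op 17: tick 3 -> clock=43.
Op 18: tick 1 -> clock=44.
Op 19: insert e.com -> 10.0.0.2 (expiry=44+5=49). clock=44
Op 20: insert f.com -> 10.0.0.2 (expiry=44+7=51). clock=44
lookup a.com: not in cache (expired or never inserted)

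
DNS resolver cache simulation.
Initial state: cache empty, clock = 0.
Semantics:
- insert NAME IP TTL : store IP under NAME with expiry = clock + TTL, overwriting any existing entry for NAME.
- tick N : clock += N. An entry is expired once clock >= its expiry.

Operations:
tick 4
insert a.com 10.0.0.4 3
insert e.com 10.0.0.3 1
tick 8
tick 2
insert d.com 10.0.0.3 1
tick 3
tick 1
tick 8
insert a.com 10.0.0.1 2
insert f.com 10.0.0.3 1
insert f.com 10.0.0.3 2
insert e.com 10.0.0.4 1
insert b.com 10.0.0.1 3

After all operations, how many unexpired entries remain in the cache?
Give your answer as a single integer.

Op 1: tick 4 -> clock=4.
Op 2: insert a.com -> 10.0.0.4 (expiry=4+3=7). clock=4
Op 3: insert e.com -> 10.0.0.3 (expiry=4+1=5). clock=4
Op 4: tick 8 -> clock=12. purged={a.com,e.com}
Op 5: tick 2 -> clock=14.
Op 6: insert d.com -> 10.0.0.3 (expiry=14+1=15). clock=14
Op 7: tick 3 -> clock=17. purged={d.com}
Op 8: tick 1 -> clock=18.
Op 9: tick 8 -> clock=26.
Op 10: insert a.com -> 10.0.0.1 (expiry=26+2=28). clock=26
Op 11: insert f.com -> 10.0.0.3 (expiry=26+1=27). clock=26
Op 12: insert f.com -> 10.0.0.3 (expiry=26+2=28). clock=26
Op 13: insert e.com -> 10.0.0.4 (expiry=26+1=27). clock=26
Op 14: insert b.com -> 10.0.0.1 (expiry=26+3=29). clock=26
Final cache (unexpired): {a.com,b.com,e.com,f.com} -> size=4

Answer: 4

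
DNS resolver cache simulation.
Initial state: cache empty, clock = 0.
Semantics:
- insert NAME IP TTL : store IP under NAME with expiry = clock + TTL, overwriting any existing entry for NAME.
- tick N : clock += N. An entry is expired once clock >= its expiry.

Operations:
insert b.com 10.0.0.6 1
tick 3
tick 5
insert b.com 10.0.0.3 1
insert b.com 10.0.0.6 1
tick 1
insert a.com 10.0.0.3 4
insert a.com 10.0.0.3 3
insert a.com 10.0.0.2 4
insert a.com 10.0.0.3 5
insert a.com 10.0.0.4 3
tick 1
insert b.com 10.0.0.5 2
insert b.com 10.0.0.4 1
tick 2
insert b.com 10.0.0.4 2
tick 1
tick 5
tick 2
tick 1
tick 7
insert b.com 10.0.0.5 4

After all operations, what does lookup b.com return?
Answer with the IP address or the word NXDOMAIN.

Op 1: insert b.com -> 10.0.0.6 (expiry=0+1=1). clock=0
Op 2: tick 3 -> clock=3. purged={b.com}
Op 3: tick 5 -> clock=8.
Op 4: insert b.com -> 10.0.0.3 (expiry=8+1=9). clock=8
Op 5: insert b.com -> 10.0.0.6 (expiry=8+1=9). clock=8
Op 6: tick 1 -> clock=9. purged={b.com}
Op 7: insert a.com -> 10.0.0.3 (expiry=9+4=13). clock=9
Op 8: insert a.com -> 10.0.0.3 (expiry=9+3=12). clock=9
Op 9: insert a.com -> 10.0.0.2 (expiry=9+4=13). clock=9
Op 10: insert a.com -> 10.0.0.3 (expiry=9+5=14). clock=9
Op 11: insert a.com -> 10.0.0.4 (expiry=9+3=12). clock=9
Op 12: tick 1 -> clock=10.
Op 13: insert b.com -> 10.0.0.5 (expiry=10+2=12). clock=10
Op 14: insert b.com -> 10.0.0.4 (expiry=10+1=11). clock=10
Op 15: tick 2 -> clock=12. purged={a.com,b.com}
Op 16: insert b.com -> 10.0.0.4 (expiry=12+2=14). clock=12
Op 17: tick 1 -> clock=13.
Op 18: tick 5 -> clock=18. purged={b.com}
Op 19: tick 2 -> clock=20.
Op 20: tick 1 -> clock=21.
Op 21: tick 7 -> clock=28.
Op 22: insert b.com -> 10.0.0.5 (expiry=28+4=32). clock=28
lookup b.com: present, ip=10.0.0.5 expiry=32 > clock=28

Answer: 10.0.0.5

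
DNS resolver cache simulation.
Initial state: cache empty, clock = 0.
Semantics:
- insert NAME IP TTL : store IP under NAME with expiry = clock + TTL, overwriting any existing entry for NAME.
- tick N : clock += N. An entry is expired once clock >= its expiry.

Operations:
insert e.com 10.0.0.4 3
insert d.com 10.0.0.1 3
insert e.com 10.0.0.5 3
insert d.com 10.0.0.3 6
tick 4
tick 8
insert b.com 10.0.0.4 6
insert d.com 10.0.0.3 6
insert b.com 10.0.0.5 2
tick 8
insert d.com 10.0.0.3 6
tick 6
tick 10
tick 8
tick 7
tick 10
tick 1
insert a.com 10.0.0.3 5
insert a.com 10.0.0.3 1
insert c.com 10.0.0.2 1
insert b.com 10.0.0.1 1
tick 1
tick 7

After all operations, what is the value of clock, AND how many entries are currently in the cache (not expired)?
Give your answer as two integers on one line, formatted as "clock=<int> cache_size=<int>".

Answer: clock=70 cache_size=0

Derivation:
Op 1: insert e.com -> 10.0.0.4 (expiry=0+3=3). clock=0
Op 2: insert d.com -> 10.0.0.1 (expiry=0+3=3). clock=0
Op 3: insert e.com -> 10.0.0.5 (expiry=0+3=3). clock=0
Op 4: insert d.com -> 10.0.0.3 (expiry=0+6=6). clock=0
Op 5: tick 4 -> clock=4. purged={e.com}
Op 6: tick 8 -> clock=12. purged={d.com}
Op 7: insert b.com -> 10.0.0.4 (expiry=12+6=18). clock=12
Op 8: insert d.com -> 10.0.0.3 (expiry=12+6=18). clock=12
Op 9: insert b.com -> 10.0.0.5 (expiry=12+2=14). clock=12
Op 10: tick 8 -> clock=20. purged={b.com,d.com}
Op 11: insert d.com -> 10.0.0.3 (expiry=20+6=26). clock=20
Op 12: tick 6 -> clock=26. purged={d.com}
Op 13: tick 10 -> clock=36.
Op 14: tick 8 -> clock=44.
Op 15: tick 7 -> clock=51.
Op 16: tick 10 -> clock=61.
Op 17: tick 1 -> clock=62.
Op 18: insert a.com -> 10.0.0.3 (expiry=62+5=67). clock=62
Op 19: insert a.com -> 10.0.0.3 (expiry=62+1=63). clock=62
Op 20: insert c.com -> 10.0.0.2 (expiry=62+1=63). clock=62
Op 21: insert b.com -> 10.0.0.1 (expiry=62+1=63). clock=62
Op 22: tick 1 -> clock=63. purged={a.com,b.com,c.com}
Op 23: tick 7 -> clock=70.
Final clock = 70
Final cache (unexpired): {} -> size=0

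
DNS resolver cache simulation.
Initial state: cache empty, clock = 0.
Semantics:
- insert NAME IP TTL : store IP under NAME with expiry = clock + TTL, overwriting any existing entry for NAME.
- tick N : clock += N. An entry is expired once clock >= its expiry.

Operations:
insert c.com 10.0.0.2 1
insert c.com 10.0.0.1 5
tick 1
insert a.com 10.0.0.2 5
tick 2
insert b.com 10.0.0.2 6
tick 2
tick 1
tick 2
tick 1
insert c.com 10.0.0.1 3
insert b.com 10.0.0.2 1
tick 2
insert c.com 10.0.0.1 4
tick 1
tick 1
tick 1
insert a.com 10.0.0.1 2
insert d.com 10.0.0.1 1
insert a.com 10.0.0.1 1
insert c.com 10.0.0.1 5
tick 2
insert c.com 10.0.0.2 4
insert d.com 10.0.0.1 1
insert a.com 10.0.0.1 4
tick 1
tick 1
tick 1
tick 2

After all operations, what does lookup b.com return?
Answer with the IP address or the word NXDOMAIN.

Answer: NXDOMAIN

Derivation:
Op 1: insert c.com -> 10.0.0.2 (expiry=0+1=1). clock=0
Op 2: insert c.com -> 10.0.0.1 (expiry=0+5=5). clock=0
Op 3: tick 1 -> clock=1.
Op 4: insert a.com -> 10.0.0.2 (expiry=1+5=6). clock=1
Op 5: tick 2 -> clock=3.
Op 6: insert b.com -> 10.0.0.2 (expiry=3+6=9). clock=3
Op 7: tick 2 -> clock=5. purged={c.com}
Op 8: tick 1 -> clock=6. purged={a.com}
Op 9: tick 2 -> clock=8.
Op 10: tick 1 -> clock=9. purged={b.com}
Op 11: insert c.com -> 10.0.0.1 (expiry=9+3=12). clock=9
Op 12: insert b.com -> 10.0.0.2 (expiry=9+1=10). clock=9
Op 13: tick 2 -> clock=11. purged={b.com}
Op 14: insert c.com -> 10.0.0.1 (expiry=11+4=15). clock=11
Op 15: tick 1 -> clock=12.
Op 16: tick 1 -> clock=13.
Op 17: tick 1 -> clock=14.
Op 18: insert a.com -> 10.0.0.1 (expiry=14+2=16). clock=14
Op 19: insert d.com -> 10.0.0.1 (expiry=14+1=15). clock=14
Op 20: insert a.com -> 10.0.0.1 (expiry=14+1=15). clock=14
Op 21: insert c.com -> 10.0.0.1 (expiry=14+5=19). clock=14
Op 22: tick 2 -> clock=16. purged={a.com,d.com}
Op 23: insert c.com -> 10.0.0.2 (expiry=16+4=20). clock=16
Op 24: insert d.com -> 10.0.0.1 (expiry=16+1=17). clock=16
Op 25: insert a.com -> 10.0.0.1 (expiry=16+4=20). clock=16
Op 26: tick 1 -> clock=17. purged={d.com}
Op 27: tick 1 -> clock=18.
Op 28: tick 1 -> clock=19.
Op 29: tick 2 -> clock=21. purged={a.com,c.com}
lookup b.com: not in cache (expired or never inserted)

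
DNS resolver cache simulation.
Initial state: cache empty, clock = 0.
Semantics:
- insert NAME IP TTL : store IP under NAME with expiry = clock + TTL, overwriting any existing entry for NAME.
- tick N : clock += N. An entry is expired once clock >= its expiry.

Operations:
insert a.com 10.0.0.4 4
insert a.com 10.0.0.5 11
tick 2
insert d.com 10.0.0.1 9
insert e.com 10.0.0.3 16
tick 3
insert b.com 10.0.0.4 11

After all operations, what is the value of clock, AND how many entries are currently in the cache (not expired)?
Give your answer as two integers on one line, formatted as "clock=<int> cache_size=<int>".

Answer: clock=5 cache_size=4

Derivation:
Op 1: insert a.com -> 10.0.0.4 (expiry=0+4=4). clock=0
Op 2: insert a.com -> 10.0.0.5 (expiry=0+11=11). clock=0
Op 3: tick 2 -> clock=2.
Op 4: insert d.com -> 10.0.0.1 (expiry=2+9=11). clock=2
Op 5: insert e.com -> 10.0.0.3 (expiry=2+16=18). clock=2
Op 6: tick 3 -> clock=5.
Op 7: insert b.com -> 10.0.0.4 (expiry=5+11=16). clock=5
Final clock = 5
Final cache (unexpired): {a.com,b.com,d.com,e.com} -> size=4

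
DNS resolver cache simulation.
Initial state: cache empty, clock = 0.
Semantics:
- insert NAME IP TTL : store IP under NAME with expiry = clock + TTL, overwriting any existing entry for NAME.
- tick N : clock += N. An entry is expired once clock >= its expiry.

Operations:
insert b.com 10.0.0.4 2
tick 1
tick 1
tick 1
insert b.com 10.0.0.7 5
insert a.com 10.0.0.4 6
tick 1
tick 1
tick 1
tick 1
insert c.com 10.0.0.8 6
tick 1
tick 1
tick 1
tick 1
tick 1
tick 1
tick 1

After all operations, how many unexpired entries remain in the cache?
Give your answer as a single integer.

Answer: 0

Derivation:
Op 1: insert b.com -> 10.0.0.4 (expiry=0+2=2). clock=0
Op 2: tick 1 -> clock=1.
Op 3: tick 1 -> clock=2. purged={b.com}
Op 4: tick 1 -> clock=3.
Op 5: insert b.com -> 10.0.0.7 (expiry=3+5=8). clock=3
Op 6: insert a.com -> 10.0.0.4 (expiry=3+6=9). clock=3
Op 7: tick 1 -> clock=4.
Op 8: tick 1 -> clock=5.
Op 9: tick 1 -> clock=6.
Op 10: tick 1 -> clock=7.
Op 11: insert c.com -> 10.0.0.8 (expiry=7+6=13). clock=7
Op 12: tick 1 -> clock=8. purged={b.com}
Op 13: tick 1 -> clock=9. purged={a.com}
Op 14: tick 1 -> clock=10.
Op 15: tick 1 -> clock=11.
Op 16: tick 1 -> clock=12.
Op 17: tick 1 -> clock=13. purged={c.com}
Op 18: tick 1 -> clock=14.
Final cache (unexpired): {} -> size=0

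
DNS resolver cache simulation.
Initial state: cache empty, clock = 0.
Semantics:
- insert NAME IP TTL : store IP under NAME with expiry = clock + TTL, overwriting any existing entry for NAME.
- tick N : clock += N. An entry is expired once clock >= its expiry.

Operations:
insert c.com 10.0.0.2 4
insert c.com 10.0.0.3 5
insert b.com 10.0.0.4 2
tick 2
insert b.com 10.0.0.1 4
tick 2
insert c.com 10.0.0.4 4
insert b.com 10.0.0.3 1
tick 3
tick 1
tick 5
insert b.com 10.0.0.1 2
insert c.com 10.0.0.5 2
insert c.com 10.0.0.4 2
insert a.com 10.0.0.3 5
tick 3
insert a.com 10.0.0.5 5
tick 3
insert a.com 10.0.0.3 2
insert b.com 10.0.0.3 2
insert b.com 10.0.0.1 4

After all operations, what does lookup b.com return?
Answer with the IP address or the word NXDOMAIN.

Answer: 10.0.0.1

Derivation:
Op 1: insert c.com -> 10.0.0.2 (expiry=0+4=4). clock=0
Op 2: insert c.com -> 10.0.0.3 (expiry=0+5=5). clock=0
Op 3: insert b.com -> 10.0.0.4 (expiry=0+2=2). clock=0
Op 4: tick 2 -> clock=2. purged={b.com}
Op 5: insert b.com -> 10.0.0.1 (expiry=2+4=6). clock=2
Op 6: tick 2 -> clock=4.
Op 7: insert c.com -> 10.0.0.4 (expiry=4+4=8). clock=4
Op 8: insert b.com -> 10.0.0.3 (expiry=4+1=5). clock=4
Op 9: tick 3 -> clock=7. purged={b.com}
Op 10: tick 1 -> clock=8. purged={c.com}
Op 11: tick 5 -> clock=13.
Op 12: insert b.com -> 10.0.0.1 (expiry=13+2=15). clock=13
Op 13: insert c.com -> 10.0.0.5 (expiry=13+2=15). clock=13
Op 14: insert c.com -> 10.0.0.4 (expiry=13+2=15). clock=13
Op 15: insert a.com -> 10.0.0.3 (expiry=13+5=18). clock=13
Op 16: tick 3 -> clock=16. purged={b.com,c.com}
Op 17: insert a.com -> 10.0.0.5 (expiry=16+5=21). clock=16
Op 18: tick 3 -> clock=19.
Op 19: insert a.com -> 10.0.0.3 (expiry=19+2=21). clock=19
Op 20: insert b.com -> 10.0.0.3 (expiry=19+2=21). clock=19
Op 21: insert b.com -> 10.0.0.1 (expiry=19+4=23). clock=19
lookup b.com: present, ip=10.0.0.1 expiry=23 > clock=19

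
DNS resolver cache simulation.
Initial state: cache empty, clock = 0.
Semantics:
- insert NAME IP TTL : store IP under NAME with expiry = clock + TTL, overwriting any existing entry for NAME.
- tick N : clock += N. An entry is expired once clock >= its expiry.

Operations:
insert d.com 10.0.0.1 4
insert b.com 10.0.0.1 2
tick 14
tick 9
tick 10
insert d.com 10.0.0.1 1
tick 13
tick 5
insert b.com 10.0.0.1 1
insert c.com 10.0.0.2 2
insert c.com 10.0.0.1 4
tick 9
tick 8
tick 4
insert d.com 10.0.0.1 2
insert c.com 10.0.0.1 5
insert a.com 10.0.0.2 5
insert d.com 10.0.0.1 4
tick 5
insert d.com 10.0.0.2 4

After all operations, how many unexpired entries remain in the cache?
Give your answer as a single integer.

Op 1: insert d.com -> 10.0.0.1 (expiry=0+4=4). clock=0
Op 2: insert b.com -> 10.0.0.1 (expiry=0+2=2). clock=0
Op 3: tick 14 -> clock=14. purged={b.com,d.com}
Op 4: tick 9 -> clock=23.
Op 5: tick 10 -> clock=33.
Op 6: insert d.com -> 10.0.0.1 (expiry=33+1=34). clock=33
Op 7: tick 13 -> clock=46. purged={d.com}
Op 8: tick 5 -> clock=51.
Op 9: insert b.com -> 10.0.0.1 (expiry=51+1=52). clock=51
Op 10: insert c.com -> 10.0.0.2 (expiry=51+2=53). clock=51
Op 11: insert c.com -> 10.0.0.1 (expiry=51+4=55). clock=51
Op 12: tick 9 -> clock=60. purged={b.com,c.com}
Op 13: tick 8 -> clock=68.
Op 14: tick 4 -> clock=72.
Op 15: insert d.com -> 10.0.0.1 (expiry=72+2=74). clock=72
Op 16: insert c.com -> 10.0.0.1 (expiry=72+5=77). clock=72
Op 17: insert a.com -> 10.0.0.2 (expiry=72+5=77). clock=72
Op 18: insert d.com -> 10.0.0.1 (expiry=72+4=76). clock=72
Op 19: tick 5 -> clock=77. purged={a.com,c.com,d.com}
Op 20: insert d.com -> 10.0.0.2 (expiry=77+4=81). clock=77
Final cache (unexpired): {d.com} -> size=1

Answer: 1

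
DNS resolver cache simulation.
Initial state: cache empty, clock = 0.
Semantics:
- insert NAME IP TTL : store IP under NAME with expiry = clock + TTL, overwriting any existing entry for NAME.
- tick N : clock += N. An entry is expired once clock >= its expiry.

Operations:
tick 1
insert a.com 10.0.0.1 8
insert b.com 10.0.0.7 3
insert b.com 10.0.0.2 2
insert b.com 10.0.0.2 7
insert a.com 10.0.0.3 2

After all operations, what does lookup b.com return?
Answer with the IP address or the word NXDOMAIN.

Op 1: tick 1 -> clock=1.
Op 2: insert a.com -> 10.0.0.1 (expiry=1+8=9). clock=1
Op 3: insert b.com -> 10.0.0.7 (expiry=1+3=4). clock=1
Op 4: insert b.com -> 10.0.0.2 (expiry=1+2=3). clock=1
Op 5: insert b.com -> 10.0.0.2 (expiry=1+7=8). clock=1
Op 6: insert a.com -> 10.0.0.3 (expiry=1+2=3). clock=1
lookup b.com: present, ip=10.0.0.2 expiry=8 > clock=1

Answer: 10.0.0.2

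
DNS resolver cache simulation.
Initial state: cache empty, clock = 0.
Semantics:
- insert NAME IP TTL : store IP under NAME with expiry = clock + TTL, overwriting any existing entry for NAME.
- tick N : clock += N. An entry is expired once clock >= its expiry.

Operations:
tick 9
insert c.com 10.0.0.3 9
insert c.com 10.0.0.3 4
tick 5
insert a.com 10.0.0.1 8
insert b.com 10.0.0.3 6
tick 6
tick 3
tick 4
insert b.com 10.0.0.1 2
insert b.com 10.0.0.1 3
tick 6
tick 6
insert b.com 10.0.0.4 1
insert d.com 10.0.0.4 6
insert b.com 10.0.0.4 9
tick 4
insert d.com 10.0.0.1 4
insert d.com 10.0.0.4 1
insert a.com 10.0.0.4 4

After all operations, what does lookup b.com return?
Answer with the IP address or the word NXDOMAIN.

Op 1: tick 9 -> clock=9.
Op 2: insert c.com -> 10.0.0.3 (expiry=9+9=18). clock=9
Op 3: insert c.com -> 10.0.0.3 (expiry=9+4=13). clock=9
Op 4: tick 5 -> clock=14. purged={c.com}
Op 5: insert a.com -> 10.0.0.1 (expiry=14+8=22). clock=14
Op 6: insert b.com -> 10.0.0.3 (expiry=14+6=20). clock=14
Op 7: tick 6 -> clock=20. purged={b.com}
Op 8: tick 3 -> clock=23. purged={a.com}
Op 9: tick 4 -> clock=27.
Op 10: insert b.com -> 10.0.0.1 (expiry=27+2=29). clock=27
Op 11: insert b.com -> 10.0.0.1 (expiry=27+3=30). clock=27
Op 12: tick 6 -> clock=33. purged={b.com}
Op 13: tick 6 -> clock=39.
Op 14: insert b.com -> 10.0.0.4 (expiry=39+1=40). clock=39
Op 15: insert d.com -> 10.0.0.4 (expiry=39+6=45). clock=39
Op 16: insert b.com -> 10.0.0.4 (expiry=39+9=48). clock=39
Op 17: tick 4 -> clock=43.
Op 18: insert d.com -> 10.0.0.1 (expiry=43+4=47). clock=43
Op 19: insert d.com -> 10.0.0.4 (expiry=43+1=44). clock=43
Op 20: insert a.com -> 10.0.0.4 (expiry=43+4=47). clock=43
lookup b.com: present, ip=10.0.0.4 expiry=48 > clock=43

Answer: 10.0.0.4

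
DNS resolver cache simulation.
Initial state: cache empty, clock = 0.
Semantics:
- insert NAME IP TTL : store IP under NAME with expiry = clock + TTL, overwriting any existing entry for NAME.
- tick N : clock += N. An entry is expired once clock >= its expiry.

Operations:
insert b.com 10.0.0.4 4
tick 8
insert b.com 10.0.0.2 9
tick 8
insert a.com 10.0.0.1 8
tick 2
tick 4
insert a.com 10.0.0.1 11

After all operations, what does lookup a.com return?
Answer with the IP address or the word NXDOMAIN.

Op 1: insert b.com -> 10.0.0.4 (expiry=0+4=4). clock=0
Op 2: tick 8 -> clock=8. purged={b.com}
Op 3: insert b.com -> 10.0.0.2 (expiry=8+9=17). clock=8
Op 4: tick 8 -> clock=16.
Op 5: insert a.com -> 10.0.0.1 (expiry=16+8=24). clock=16
Op 6: tick 2 -> clock=18. purged={b.com}
Op 7: tick 4 -> clock=22.
Op 8: insert a.com -> 10.0.0.1 (expiry=22+11=33). clock=22
lookup a.com: present, ip=10.0.0.1 expiry=33 > clock=22

Answer: 10.0.0.1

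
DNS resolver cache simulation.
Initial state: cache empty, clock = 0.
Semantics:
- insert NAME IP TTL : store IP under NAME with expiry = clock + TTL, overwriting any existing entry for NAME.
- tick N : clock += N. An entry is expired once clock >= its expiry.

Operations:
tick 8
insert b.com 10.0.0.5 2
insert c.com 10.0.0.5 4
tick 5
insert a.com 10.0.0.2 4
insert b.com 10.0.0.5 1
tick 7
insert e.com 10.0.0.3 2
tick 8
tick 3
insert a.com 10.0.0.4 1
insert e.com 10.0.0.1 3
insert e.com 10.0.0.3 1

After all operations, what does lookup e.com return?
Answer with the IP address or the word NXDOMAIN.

Op 1: tick 8 -> clock=8.
Op 2: insert b.com -> 10.0.0.5 (expiry=8+2=10). clock=8
Op 3: insert c.com -> 10.0.0.5 (expiry=8+4=12). clock=8
Op 4: tick 5 -> clock=13. purged={b.com,c.com}
Op 5: insert a.com -> 10.0.0.2 (expiry=13+4=17). clock=13
Op 6: insert b.com -> 10.0.0.5 (expiry=13+1=14). clock=13
Op 7: tick 7 -> clock=20. purged={a.com,b.com}
Op 8: insert e.com -> 10.0.0.3 (expiry=20+2=22). clock=20
Op 9: tick 8 -> clock=28. purged={e.com}
Op 10: tick 3 -> clock=31.
Op 11: insert a.com -> 10.0.0.4 (expiry=31+1=32). clock=31
Op 12: insert e.com -> 10.0.0.1 (expiry=31+3=34). clock=31
Op 13: insert e.com -> 10.0.0.3 (expiry=31+1=32). clock=31
lookup e.com: present, ip=10.0.0.3 expiry=32 > clock=31

Answer: 10.0.0.3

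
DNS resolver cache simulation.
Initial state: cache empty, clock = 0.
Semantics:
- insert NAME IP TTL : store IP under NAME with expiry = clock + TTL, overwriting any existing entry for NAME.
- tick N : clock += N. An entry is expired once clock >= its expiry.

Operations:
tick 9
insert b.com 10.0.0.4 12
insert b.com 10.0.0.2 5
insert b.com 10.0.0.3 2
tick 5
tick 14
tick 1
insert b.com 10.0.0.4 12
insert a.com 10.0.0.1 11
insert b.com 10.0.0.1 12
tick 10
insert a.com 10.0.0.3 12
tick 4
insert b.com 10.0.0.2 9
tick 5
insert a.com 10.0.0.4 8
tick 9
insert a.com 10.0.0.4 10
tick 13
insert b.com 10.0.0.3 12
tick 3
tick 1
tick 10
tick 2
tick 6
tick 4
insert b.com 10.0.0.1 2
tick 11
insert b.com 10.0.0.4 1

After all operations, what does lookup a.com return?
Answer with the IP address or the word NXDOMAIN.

Op 1: tick 9 -> clock=9.
Op 2: insert b.com -> 10.0.0.4 (expiry=9+12=21). clock=9
Op 3: insert b.com -> 10.0.0.2 (expiry=9+5=14). clock=9
Op 4: insert b.com -> 10.0.0.3 (expiry=9+2=11). clock=9
Op 5: tick 5 -> clock=14. purged={b.com}
Op 6: tick 14 -> clock=28.
Op 7: tick 1 -> clock=29.
Op 8: insert b.com -> 10.0.0.4 (expiry=29+12=41). clock=29
Op 9: insert a.com -> 10.0.0.1 (expiry=29+11=40). clock=29
Op 10: insert b.com -> 10.0.0.1 (expiry=29+12=41). clock=29
Op 11: tick 10 -> clock=39.
Op 12: insert a.com -> 10.0.0.3 (expiry=39+12=51). clock=39
Op 13: tick 4 -> clock=43. purged={b.com}
Op 14: insert b.com -> 10.0.0.2 (expiry=43+9=52). clock=43
Op 15: tick 5 -> clock=48.
Op 16: insert a.com -> 10.0.0.4 (expiry=48+8=56). clock=48
Op 17: tick 9 -> clock=57. purged={a.com,b.com}
Op 18: insert a.com -> 10.0.0.4 (expiry=57+10=67). clock=57
Op 19: tick 13 -> clock=70. purged={a.com}
Op 20: insert b.com -> 10.0.0.3 (expiry=70+12=82). clock=70
Op 21: tick 3 -> clock=73.
Op 22: tick 1 -> clock=74.
Op 23: tick 10 -> clock=84. purged={b.com}
Op 24: tick 2 -> clock=86.
Op 25: tick 6 -> clock=92.
Op 26: tick 4 -> clock=96.
Op 27: insert b.com -> 10.0.0.1 (expiry=96+2=98). clock=96
Op 28: tick 11 -> clock=107. purged={b.com}
Op 29: insert b.com -> 10.0.0.4 (expiry=107+1=108). clock=107
lookup a.com: not in cache (expired or never inserted)

Answer: NXDOMAIN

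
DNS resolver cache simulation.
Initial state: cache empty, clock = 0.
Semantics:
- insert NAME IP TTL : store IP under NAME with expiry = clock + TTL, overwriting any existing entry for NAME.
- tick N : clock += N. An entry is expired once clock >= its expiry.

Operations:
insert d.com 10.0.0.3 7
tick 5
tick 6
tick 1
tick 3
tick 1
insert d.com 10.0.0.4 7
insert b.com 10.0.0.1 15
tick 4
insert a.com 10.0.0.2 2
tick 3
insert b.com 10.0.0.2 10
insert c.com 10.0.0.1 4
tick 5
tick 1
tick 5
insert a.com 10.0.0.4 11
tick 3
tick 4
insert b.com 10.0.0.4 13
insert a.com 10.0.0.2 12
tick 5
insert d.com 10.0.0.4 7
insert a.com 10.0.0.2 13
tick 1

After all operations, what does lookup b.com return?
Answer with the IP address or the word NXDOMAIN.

Op 1: insert d.com -> 10.0.0.3 (expiry=0+7=7). clock=0
Op 2: tick 5 -> clock=5.
Op 3: tick 6 -> clock=11. purged={d.com}
Op 4: tick 1 -> clock=12.
Op 5: tick 3 -> clock=15.
Op 6: tick 1 -> clock=16.
Op 7: insert d.com -> 10.0.0.4 (expiry=16+7=23). clock=16
Op 8: insert b.com -> 10.0.0.1 (expiry=16+15=31). clock=16
Op 9: tick 4 -> clock=20.
Op 10: insert a.com -> 10.0.0.2 (expiry=20+2=22). clock=20
Op 11: tick 3 -> clock=23. purged={a.com,d.com}
Op 12: insert b.com -> 10.0.0.2 (expiry=23+10=33). clock=23
Op 13: insert c.com -> 10.0.0.1 (expiry=23+4=27). clock=23
Op 14: tick 5 -> clock=28. purged={c.com}
Op 15: tick 1 -> clock=29.
Op 16: tick 5 -> clock=34. purged={b.com}
Op 17: insert a.com -> 10.0.0.4 (expiry=34+11=45). clock=34
Op 18: tick 3 -> clock=37.
Op 19: tick 4 -> clock=41.
Op 20: insert b.com -> 10.0.0.4 (expiry=41+13=54). clock=41
Op 21: insert a.com -> 10.0.0.2 (expiry=41+12=53). clock=41
Op 22: tick 5 -> clock=46.
Op 23: insert d.com -> 10.0.0.4 (expiry=46+7=53). clock=46
Op 24: insert a.com -> 10.0.0.2 (expiry=46+13=59). clock=46
Op 25: tick 1 -> clock=47.
lookup b.com: present, ip=10.0.0.4 expiry=54 > clock=47

Answer: 10.0.0.4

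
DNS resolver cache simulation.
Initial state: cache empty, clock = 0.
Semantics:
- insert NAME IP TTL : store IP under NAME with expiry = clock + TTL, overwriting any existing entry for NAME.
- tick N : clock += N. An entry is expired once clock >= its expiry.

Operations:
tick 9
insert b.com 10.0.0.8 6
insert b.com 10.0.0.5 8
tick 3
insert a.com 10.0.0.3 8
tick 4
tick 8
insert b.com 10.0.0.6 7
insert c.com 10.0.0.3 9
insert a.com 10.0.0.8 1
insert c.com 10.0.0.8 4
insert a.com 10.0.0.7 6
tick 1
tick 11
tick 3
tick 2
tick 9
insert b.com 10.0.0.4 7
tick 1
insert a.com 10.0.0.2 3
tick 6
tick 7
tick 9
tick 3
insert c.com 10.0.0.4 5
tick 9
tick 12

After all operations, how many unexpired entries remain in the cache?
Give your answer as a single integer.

Answer: 0

Derivation:
Op 1: tick 9 -> clock=9.
Op 2: insert b.com -> 10.0.0.8 (expiry=9+6=15). clock=9
Op 3: insert b.com -> 10.0.0.5 (expiry=9+8=17). clock=9
Op 4: tick 3 -> clock=12.
Op 5: insert a.com -> 10.0.0.3 (expiry=12+8=20). clock=12
Op 6: tick 4 -> clock=16.
Op 7: tick 8 -> clock=24. purged={a.com,b.com}
Op 8: insert b.com -> 10.0.0.6 (expiry=24+7=31). clock=24
Op 9: insert c.com -> 10.0.0.3 (expiry=24+9=33). clock=24
Op 10: insert a.com -> 10.0.0.8 (expiry=24+1=25). clock=24
Op 11: insert c.com -> 10.0.0.8 (expiry=24+4=28). clock=24
Op 12: insert a.com -> 10.0.0.7 (expiry=24+6=30). clock=24
Op 13: tick 1 -> clock=25.
Op 14: tick 11 -> clock=36. purged={a.com,b.com,c.com}
Op 15: tick 3 -> clock=39.
Op 16: tick 2 -> clock=41.
Op 17: tick 9 -> clock=50.
Op 18: insert b.com -> 10.0.0.4 (expiry=50+7=57). clock=50
Op 19: tick 1 -> clock=51.
Op 20: insert a.com -> 10.0.0.2 (expiry=51+3=54). clock=51
Op 21: tick 6 -> clock=57. purged={a.com,b.com}
Op 22: tick 7 -> clock=64.
Op 23: tick 9 -> clock=73.
Op 24: tick 3 -> clock=76.
Op 25: insert c.com -> 10.0.0.4 (expiry=76+5=81). clock=76
Op 26: tick 9 -> clock=85. purged={c.com}
Op 27: tick 12 -> clock=97.
Final cache (unexpired): {} -> size=0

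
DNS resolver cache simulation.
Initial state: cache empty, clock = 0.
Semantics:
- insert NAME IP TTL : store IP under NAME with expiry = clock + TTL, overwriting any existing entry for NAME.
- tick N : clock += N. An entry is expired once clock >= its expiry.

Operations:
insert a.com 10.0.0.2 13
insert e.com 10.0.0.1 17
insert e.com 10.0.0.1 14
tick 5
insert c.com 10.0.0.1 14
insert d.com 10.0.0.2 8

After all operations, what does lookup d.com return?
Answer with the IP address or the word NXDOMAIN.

Answer: 10.0.0.2

Derivation:
Op 1: insert a.com -> 10.0.0.2 (expiry=0+13=13). clock=0
Op 2: insert e.com -> 10.0.0.1 (expiry=0+17=17). clock=0
Op 3: insert e.com -> 10.0.0.1 (expiry=0+14=14). clock=0
Op 4: tick 5 -> clock=5.
Op 5: insert c.com -> 10.0.0.1 (expiry=5+14=19). clock=5
Op 6: insert d.com -> 10.0.0.2 (expiry=5+8=13). clock=5
lookup d.com: present, ip=10.0.0.2 expiry=13 > clock=5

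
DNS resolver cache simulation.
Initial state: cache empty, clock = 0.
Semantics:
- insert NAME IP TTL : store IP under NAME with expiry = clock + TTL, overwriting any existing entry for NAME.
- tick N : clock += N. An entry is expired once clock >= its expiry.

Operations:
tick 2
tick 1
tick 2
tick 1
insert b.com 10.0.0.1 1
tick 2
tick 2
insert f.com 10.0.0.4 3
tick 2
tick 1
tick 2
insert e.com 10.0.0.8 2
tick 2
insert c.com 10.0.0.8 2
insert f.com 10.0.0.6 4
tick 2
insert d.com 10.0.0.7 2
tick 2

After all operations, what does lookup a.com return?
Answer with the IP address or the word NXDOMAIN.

Answer: NXDOMAIN

Derivation:
Op 1: tick 2 -> clock=2.
Op 2: tick 1 -> clock=3.
Op 3: tick 2 -> clock=5.
Op 4: tick 1 -> clock=6.
Op 5: insert b.com -> 10.0.0.1 (expiry=6+1=7). clock=6
Op 6: tick 2 -> clock=8. purged={b.com}
Op 7: tick 2 -> clock=10.
Op 8: insert f.com -> 10.0.0.4 (expiry=10+3=13). clock=10
Op 9: tick 2 -> clock=12.
Op 10: tick 1 -> clock=13. purged={f.com}
Op 11: tick 2 -> clock=15.
Op 12: insert e.com -> 10.0.0.8 (expiry=15+2=17). clock=15
Op 13: tick 2 -> clock=17. purged={e.com}
Op 14: insert c.com -> 10.0.0.8 (expiry=17+2=19). clock=17
Op 15: insert f.com -> 10.0.0.6 (expiry=17+4=21). clock=17
Op 16: tick 2 -> clock=19. purged={c.com}
Op 17: insert d.com -> 10.0.0.7 (expiry=19+2=21). clock=19
Op 18: tick 2 -> clock=21. purged={d.com,f.com}
lookup a.com: not in cache (expired or never inserted)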